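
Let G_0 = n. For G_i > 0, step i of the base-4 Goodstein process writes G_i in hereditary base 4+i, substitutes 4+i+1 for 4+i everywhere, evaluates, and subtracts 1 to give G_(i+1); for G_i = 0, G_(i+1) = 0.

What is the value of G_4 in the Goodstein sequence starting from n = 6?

6 —HB4→ 4 + 2 —bump→ 5 + 2 = 7 —(−1)→ 6
6 —HB5→ 5 + 1 —bump→ 6 + 1 = 7 —(−1)→ 6
6 —HB6→ 6 —bump→ 7 = 7 —(−1)→ 6
6 —HB7→ 6 —bump→ 6 = 6 —(−1)→ 5
5 —HB8→ 5 —bump→ 5 = 5 —(−1)→ 4

5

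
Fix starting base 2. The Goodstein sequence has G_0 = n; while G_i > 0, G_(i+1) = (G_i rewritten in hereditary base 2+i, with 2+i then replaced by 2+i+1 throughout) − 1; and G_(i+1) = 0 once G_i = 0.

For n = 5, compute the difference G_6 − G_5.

554

i=0: 5 = 2^2 + 1 (b=2); 2→3: 3^3 + 1 = 28; 28−1 = 27
i=1: 27 = 3^3 (b=3); 3→4: 4^4 = 256; 256−1 = 255
i=2: 255 = 3·4^3 + 3·4^2 + 3·4 + 3 (b=4); 4→5: 3·5^3 + 3·5^2 + 3·5 + 3 = 468; 468−1 = 467
i=3: 467 = 3·5^3 + 3·5^2 + 3·5 + 2 (b=5); 5→6: 3·6^3 + 3·6^2 + 3·6 + 2 = 776; 776−1 = 775
i=4: 775 = 3·6^3 + 3·6^2 + 3·6 + 1 (b=6); 6→7: 3·7^3 + 3·7^2 + 3·7 + 1 = 1198; 1198−1 = 1197
i=5: 1197 = 3·7^3 + 3·7^2 + 3·7 (b=7); 7→8: 3·8^3 + 3·8^2 + 3·8 = 1752; 1752−1 = 1751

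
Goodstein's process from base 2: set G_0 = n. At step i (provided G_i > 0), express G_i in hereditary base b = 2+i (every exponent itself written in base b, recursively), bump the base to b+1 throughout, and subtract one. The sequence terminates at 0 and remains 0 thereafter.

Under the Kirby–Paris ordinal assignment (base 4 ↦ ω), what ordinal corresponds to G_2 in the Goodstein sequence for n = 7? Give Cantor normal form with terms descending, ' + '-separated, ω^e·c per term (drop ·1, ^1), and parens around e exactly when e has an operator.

ω^ω + 3

G_0=7  [base 2] 2^2 + 2 + 1  →[2↦3]→  3^3 + 3 + 1 = 31  −1 ⇒ G_1=30
G_1=30  [base 3] 3^3 + 3  →[3↦4]→  4^4 + 4 = 260  −1 ⇒ G_2=259
G_2=259  [base 4] 4^4 + 3  →[4↦5]→  5^5 + 3 = 3128  −1 ⇒ G_3=3127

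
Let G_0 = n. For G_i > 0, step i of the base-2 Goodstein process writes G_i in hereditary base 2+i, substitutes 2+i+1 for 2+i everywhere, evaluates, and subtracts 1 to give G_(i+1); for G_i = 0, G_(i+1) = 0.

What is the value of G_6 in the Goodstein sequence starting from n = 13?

134219479

base 2: 13 = 2^(2 + 1) + 2^2 + 1; at 3: 3^(3 + 1) + 3^3 + 1 = 109; next = 108
base 3: 108 = 3^(3 + 1) + 3^3; at 4: 4^(4 + 1) + 4^4 = 1280; next = 1279
base 4: 1279 = 4^(4 + 1) + 3·4^3 + 3·4^2 + 3·4 + 3; at 5: 5^(5 + 1) + 3·5^3 + 3·5^2 + 3·5 + 3 = 16093; next = 16092
base 5: 16092 = 5^(5 + 1) + 3·5^3 + 3·5^2 + 3·5 + 2; at 6: 6^(6 + 1) + 3·6^3 + 3·6^2 + 3·6 + 2 = 280712; next = 280711
base 6: 280711 = 6^(6 + 1) + 3·6^3 + 3·6^2 + 3·6 + 1; at 7: 7^(7 + 1) + 3·7^3 + 3·7^2 + 3·7 + 1 = 5765999; next = 5765998
base 7: 5765998 = 7^(7 + 1) + 3·7^3 + 3·7^2 + 3·7; at 8: 8^(8 + 1) + 3·8^3 + 3·8^2 + 3·8 = 134219480; next = 134219479
base 8: 134219479 = 8^(8 + 1) + 3·8^3 + 3·8^2 + 2·8 + 7; at 9: 9^(9 + 1) + 3·9^3 + 3·9^2 + 2·9 + 7 = 3486786856; next = 3486786855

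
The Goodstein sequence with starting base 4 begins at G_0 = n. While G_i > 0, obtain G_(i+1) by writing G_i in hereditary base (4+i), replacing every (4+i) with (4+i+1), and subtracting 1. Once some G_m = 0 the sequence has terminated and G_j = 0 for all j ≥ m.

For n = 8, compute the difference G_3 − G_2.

0

i=0: 8 = 2·4 (b=4); 4→5: 2·5 = 10; 10−1 = 9
i=1: 9 = 5 + 4 (b=5); 5→6: 6 + 4 = 10; 10−1 = 9
i=2: 9 = 6 + 3 (b=6); 6→7: 7 + 3 = 10; 10−1 = 9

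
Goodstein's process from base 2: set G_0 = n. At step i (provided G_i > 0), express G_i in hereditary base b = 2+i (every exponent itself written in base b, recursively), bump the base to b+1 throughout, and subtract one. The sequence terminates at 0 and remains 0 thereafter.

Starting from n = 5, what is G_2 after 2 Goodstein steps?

255

base 2: 5 = 2^2 + 1; at 3: 3^3 + 1 = 28; next = 27
base 3: 27 = 3^3; at 4: 4^4 = 256; next = 255
base 4: 255 = 3·4^3 + 3·4^2 + 3·4 + 3; at 5: 3·5^3 + 3·5^2 + 3·5 + 3 = 468; next = 467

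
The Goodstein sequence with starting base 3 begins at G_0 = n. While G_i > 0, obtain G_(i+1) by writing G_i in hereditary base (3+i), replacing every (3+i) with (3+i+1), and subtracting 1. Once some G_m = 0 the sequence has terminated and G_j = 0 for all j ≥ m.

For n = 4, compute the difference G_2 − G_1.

0

G_0 = 4. HB_3(4) = 3 + 1. Bump = 5. G_1 = 4.
G_1 = 4. HB_4(4) = 4. Bump = 5. G_2 = 4.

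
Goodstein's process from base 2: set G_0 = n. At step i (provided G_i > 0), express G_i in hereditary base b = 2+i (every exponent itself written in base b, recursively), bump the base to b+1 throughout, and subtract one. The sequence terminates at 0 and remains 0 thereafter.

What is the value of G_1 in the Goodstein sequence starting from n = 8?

[0] 8 ≡ 2^(2 + 1) (base 2). Lift 3: 81. −1: 80.
[1] 80 ≡ 2·3^3 + 2·3^2 + 2·3 + 2 (base 3). Lift 4: 554. −1: 553.

80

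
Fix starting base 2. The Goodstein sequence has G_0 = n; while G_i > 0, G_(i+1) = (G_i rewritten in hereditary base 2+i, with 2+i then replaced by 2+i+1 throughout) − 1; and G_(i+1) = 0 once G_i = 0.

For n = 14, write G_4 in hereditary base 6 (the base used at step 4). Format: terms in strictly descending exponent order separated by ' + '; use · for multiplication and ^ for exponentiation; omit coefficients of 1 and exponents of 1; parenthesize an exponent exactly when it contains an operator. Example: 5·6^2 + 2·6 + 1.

(0) 14|_2 = 2^(2 + 1) + 2^2 + 2 ↦ 3^(3 + 1) + 3^3 + 3|_3 = 111 ⇒ 110
(1) 110|_3 = 3^(3 + 1) + 3^3 + 2 ↦ 4^(4 + 1) + 4^4 + 2|_4 = 1282 ⇒ 1281
(2) 1281|_4 = 4^(4 + 1) + 4^4 + 1 ↦ 5^(5 + 1) + 5^5 + 1|_5 = 18751 ⇒ 18750
(3) 18750|_5 = 5^(5 + 1) + 5^5 ↦ 6^(6 + 1) + 6^6|_6 = 326592 ⇒ 326591
(4) 326591|_6 = 6^(6 + 1) + 5·6^5 + 5·6^4 + 5·6^3 + 5·6^2 + 5·6 + 5 ↦ 7^(7 + 1) + 5·7^5 + 5·7^4 + 5·7^3 + 5·7^2 + 5·7 + 5|_7 = 5862841 ⇒ 5862840

6^(6 + 1) + 5·6^5 + 5·6^4 + 5·6^3 + 5·6^2 + 5·6 + 5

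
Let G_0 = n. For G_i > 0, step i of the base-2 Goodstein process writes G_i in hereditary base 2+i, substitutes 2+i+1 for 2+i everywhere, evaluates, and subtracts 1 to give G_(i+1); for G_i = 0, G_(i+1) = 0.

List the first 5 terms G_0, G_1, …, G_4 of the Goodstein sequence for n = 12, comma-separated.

(0) 12|_2 = 2^(2 + 1) + 2^2 ↦ 3^(3 + 1) + 3^3|_3 = 108 ⇒ 107
(1) 107|_3 = 3^(3 + 1) + 2·3^2 + 2·3 + 2 ↦ 4^(4 + 1) + 2·4^2 + 2·4 + 2|_4 = 1066 ⇒ 1065
(2) 1065|_4 = 4^(4 + 1) + 2·4^2 + 2·4 + 1 ↦ 5^(5 + 1) + 2·5^2 + 2·5 + 1|_5 = 15686 ⇒ 15685
(3) 15685|_5 = 5^(5 + 1) + 2·5^2 + 2·5 ↦ 6^(6 + 1) + 2·6^2 + 2·6|_6 = 280020 ⇒ 280019

12, 107, 1065, 15685, 280019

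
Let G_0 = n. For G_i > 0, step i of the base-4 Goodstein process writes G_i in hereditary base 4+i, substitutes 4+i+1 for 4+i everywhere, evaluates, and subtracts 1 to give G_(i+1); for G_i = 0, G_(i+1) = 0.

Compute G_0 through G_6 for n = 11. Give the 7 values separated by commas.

11, 12, 13, 14, 15, 15, 15

11 —HB4→ 2·4 + 3 —bump→ 2·5 + 3 = 13 —(−1)→ 12
12 —HB5→ 2·5 + 2 —bump→ 2·6 + 2 = 14 —(−1)→ 13
13 —HB6→ 2·6 + 1 —bump→ 2·7 + 1 = 15 —(−1)→ 14
14 —HB7→ 2·7 —bump→ 2·8 = 16 —(−1)→ 15
15 —HB8→ 8 + 7 —bump→ 9 + 7 = 16 —(−1)→ 15
15 —HB9→ 9 + 6 —bump→ 10 + 6 = 16 —(−1)→ 15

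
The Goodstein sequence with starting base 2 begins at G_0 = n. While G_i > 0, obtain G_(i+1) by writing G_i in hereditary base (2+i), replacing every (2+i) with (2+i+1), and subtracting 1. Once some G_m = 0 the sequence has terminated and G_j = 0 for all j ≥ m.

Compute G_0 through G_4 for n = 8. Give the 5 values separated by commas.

8, 80, 553, 6310, 93395

(0) 8|_2 = 2^(2 + 1) ↦ 3^(3 + 1)|_3 = 81 ⇒ 80
(1) 80|_3 = 2·3^3 + 2·3^2 + 2·3 + 2 ↦ 2·4^4 + 2·4^2 + 2·4 + 2|_4 = 554 ⇒ 553
(2) 553|_4 = 2·4^4 + 2·4^2 + 2·4 + 1 ↦ 2·5^5 + 2·5^2 + 2·5 + 1|_5 = 6311 ⇒ 6310
(3) 6310|_5 = 2·5^5 + 2·5^2 + 2·5 ↦ 2·6^6 + 2·6^2 + 2·6|_6 = 93396 ⇒ 93395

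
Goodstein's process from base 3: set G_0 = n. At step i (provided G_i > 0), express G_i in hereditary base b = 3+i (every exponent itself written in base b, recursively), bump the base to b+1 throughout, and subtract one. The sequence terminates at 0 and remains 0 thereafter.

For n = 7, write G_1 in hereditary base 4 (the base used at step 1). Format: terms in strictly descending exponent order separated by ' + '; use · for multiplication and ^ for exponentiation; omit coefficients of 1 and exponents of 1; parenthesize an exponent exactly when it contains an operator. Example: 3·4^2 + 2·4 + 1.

2·4

base 3: 7 = 2·3 + 1; at 4: 2·4 + 1 = 9; next = 8
base 4: 8 = 2·4; at 5: 2·5 = 10; next = 9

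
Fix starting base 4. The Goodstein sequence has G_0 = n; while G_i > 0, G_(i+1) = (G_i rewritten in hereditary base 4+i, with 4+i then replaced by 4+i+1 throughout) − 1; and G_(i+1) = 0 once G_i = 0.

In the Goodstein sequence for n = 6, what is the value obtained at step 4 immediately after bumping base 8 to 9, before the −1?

5

step 0: 6 = 4 + 2; sub 5 for 4: 5 + 2; = 7; G_1 = 7−1 = 6
step 1: 6 = 5 + 1; sub 6 for 5: 6 + 1; = 7; G_2 = 7−1 = 6
step 2: 6 = 6; sub 7 for 6: 7; = 7; G_3 = 7−1 = 6
step 3: 6 = 6; sub 8 for 7: 6; = 6; G_4 = 6−1 = 5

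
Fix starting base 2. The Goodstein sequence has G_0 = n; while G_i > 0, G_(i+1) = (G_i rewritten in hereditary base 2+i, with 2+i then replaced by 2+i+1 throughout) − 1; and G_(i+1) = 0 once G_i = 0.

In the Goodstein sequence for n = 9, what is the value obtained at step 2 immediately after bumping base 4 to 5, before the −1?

[0] 9 ≡ 2^(2 + 1) + 1 (base 2). Lift 3: 82. −1: 81.
[1] 81 ≡ 3^(3 + 1) (base 3). Lift 4: 1024. −1: 1023.
[2] 1023 ≡ 3·4^4 + 3·4^3 + 3·4^2 + 3·4 + 3 (base 4). Lift 5: 9843. −1: 9842.

9843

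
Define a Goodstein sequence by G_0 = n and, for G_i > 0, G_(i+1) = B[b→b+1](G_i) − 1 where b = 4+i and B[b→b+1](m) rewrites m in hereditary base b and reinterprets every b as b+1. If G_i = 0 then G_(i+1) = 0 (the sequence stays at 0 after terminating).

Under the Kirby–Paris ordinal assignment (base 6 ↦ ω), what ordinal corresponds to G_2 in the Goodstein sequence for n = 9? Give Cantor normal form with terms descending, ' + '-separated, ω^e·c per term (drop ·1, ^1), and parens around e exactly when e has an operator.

ω + 5

9 —HB4→ 2·4 + 1 —bump→ 2·5 + 1 = 11 —(−1)→ 10
10 —HB5→ 2·5 —bump→ 2·6 = 12 —(−1)→ 11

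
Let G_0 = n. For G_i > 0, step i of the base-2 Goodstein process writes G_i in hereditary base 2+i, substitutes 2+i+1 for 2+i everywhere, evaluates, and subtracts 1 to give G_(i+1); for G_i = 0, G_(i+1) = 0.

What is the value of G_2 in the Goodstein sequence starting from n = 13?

13 —HB2→ 2^(2 + 1) + 2^2 + 1 —bump→ 3^(3 + 1) + 3^3 + 1 = 109 —(−1)→ 108
108 —HB3→ 3^(3 + 1) + 3^3 —bump→ 4^(4 + 1) + 4^4 = 1280 —(−1)→ 1279
1279 —HB4→ 4^(4 + 1) + 3·4^3 + 3·4^2 + 3·4 + 3 —bump→ 5^(5 + 1) + 3·5^3 + 3·5^2 + 3·5 + 3 = 16093 —(−1)→ 16092

1279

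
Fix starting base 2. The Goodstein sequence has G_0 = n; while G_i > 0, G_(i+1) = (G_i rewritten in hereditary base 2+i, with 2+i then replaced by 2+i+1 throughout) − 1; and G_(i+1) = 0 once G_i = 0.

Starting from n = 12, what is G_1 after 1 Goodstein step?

107

12 —HB2→ 2^(2 + 1) + 2^2 —bump→ 3^(3 + 1) + 3^3 = 108 —(−1)→ 107
107 —HB3→ 3^(3 + 1) + 2·3^2 + 2·3 + 2 —bump→ 4^(4 + 1) + 2·4^2 + 2·4 + 2 = 1066 —(−1)→ 1065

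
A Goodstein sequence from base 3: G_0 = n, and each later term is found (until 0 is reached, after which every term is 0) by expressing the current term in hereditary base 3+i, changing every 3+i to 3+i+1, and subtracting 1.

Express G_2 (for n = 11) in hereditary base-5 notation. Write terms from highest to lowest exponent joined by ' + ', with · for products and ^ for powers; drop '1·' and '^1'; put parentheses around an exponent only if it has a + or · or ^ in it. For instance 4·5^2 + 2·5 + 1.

5^2

i=0: 11 = 3^2 + 2 (b=3); 3→4: 4^2 + 2 = 18; 18−1 = 17
i=1: 17 = 4^2 + 1 (b=4); 4→5: 5^2 + 1 = 26; 26−1 = 25
i=2: 25 = 5^2 (b=5); 5→6: 6^2 = 36; 36−1 = 35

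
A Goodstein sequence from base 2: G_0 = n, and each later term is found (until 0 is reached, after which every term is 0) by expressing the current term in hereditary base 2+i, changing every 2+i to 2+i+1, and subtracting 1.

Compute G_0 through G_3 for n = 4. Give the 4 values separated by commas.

4, 26, 41, 60

G_0 = 4. HB_2(4) = 2^2. Bump = 27. G_1 = 26.
G_1 = 26. HB_3(26) = 2·3^2 + 2·3 + 2. Bump = 42. G_2 = 41.
G_2 = 41. HB_4(41) = 2·4^2 + 2·4 + 1. Bump = 61. G_3 = 60.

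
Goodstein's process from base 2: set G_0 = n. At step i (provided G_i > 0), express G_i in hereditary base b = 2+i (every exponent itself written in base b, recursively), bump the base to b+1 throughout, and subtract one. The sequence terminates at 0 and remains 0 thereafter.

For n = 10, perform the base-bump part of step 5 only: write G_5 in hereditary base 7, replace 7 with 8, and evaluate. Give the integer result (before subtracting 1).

[0] 10 ≡ 2^(2 + 1) + 2 (base 2). Lift 3: 84. −1: 83.
[1] 83 ≡ 3^(3 + 1) + 2 (base 3). Lift 4: 1026. −1: 1025.
[2] 1025 ≡ 4^(4 + 1) + 1 (base 4). Lift 5: 15626. −1: 15625.
[3] 15625 ≡ 5^(5 + 1) (base 5). Lift 6: 279936. −1: 279935.
[4] 279935 ≡ 5·6^6 + 5·6^5 + 5·6^4 + 5·6^3 + 5·6^2 + 5·6 + 5 (base 6). Lift 7: 4215755. −1: 4215754.
[5] 4215754 ≡ 5·7^7 + 5·7^5 + 5·7^4 + 5·7^3 + 5·7^2 + 5·7 + 4 (base 7). Lift 8: 84073324. −1: 84073323.

84073324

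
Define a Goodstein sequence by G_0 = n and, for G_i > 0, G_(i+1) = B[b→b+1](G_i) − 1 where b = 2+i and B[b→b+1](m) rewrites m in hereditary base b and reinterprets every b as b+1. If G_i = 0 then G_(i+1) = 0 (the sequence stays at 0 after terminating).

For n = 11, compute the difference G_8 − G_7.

67328168473

G_0 = 11. HB_2(11) = 2^(2 + 1) + 2 + 1. Bump = 85. G_1 = 84.
G_1 = 84. HB_3(84) = 3^(3 + 1) + 3. Bump = 1028. G_2 = 1027.
G_2 = 1027. HB_4(1027) = 4^(4 + 1) + 3. Bump = 15628. G_3 = 15627.
G_3 = 15627. HB_5(15627) = 5^(5 + 1) + 2. Bump = 279938. G_4 = 279937.
G_4 = 279937. HB_6(279937) = 6^(6 + 1) + 1. Bump = 5764802. G_5 = 5764801.
G_5 = 5764801. HB_7(5764801) = 7^(7 + 1). Bump = 134217728. G_6 = 134217727.
G_6 = 134217727. HB_8(134217727) = 7·8^8 + 7·8^7 + 7·8^6 + 7·8^5 + 7·8^4 + 7·8^3 + 7·8^2 + 7·8 + 7. Bump = 2749609303. G_7 = 2749609302.
G_7 = 2749609302. HB_9(2749609302) = 7·9^9 + 7·9^7 + 7·9^6 + 7·9^5 + 7·9^4 + 7·9^3 + 7·9^2 + 7·9 + 6. Bump = 70077777776. G_8 = 70077777775.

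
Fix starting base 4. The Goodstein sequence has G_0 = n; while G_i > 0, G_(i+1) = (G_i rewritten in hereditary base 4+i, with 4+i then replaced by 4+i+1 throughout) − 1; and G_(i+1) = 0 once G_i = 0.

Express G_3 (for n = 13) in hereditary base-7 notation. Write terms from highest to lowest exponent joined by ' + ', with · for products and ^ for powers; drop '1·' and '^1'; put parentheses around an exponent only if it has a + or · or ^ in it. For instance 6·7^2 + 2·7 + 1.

G_0 = 13. HB_4(13) = 3·4 + 1. Bump = 16. G_1 = 15.
G_1 = 15. HB_5(15) = 3·5. Bump = 18. G_2 = 17.
G_2 = 17. HB_6(17) = 2·6 + 5. Bump = 19. G_3 = 18.
G_3 = 18. HB_7(18) = 2·7 + 4. Bump = 20. G_4 = 19.

2·7 + 4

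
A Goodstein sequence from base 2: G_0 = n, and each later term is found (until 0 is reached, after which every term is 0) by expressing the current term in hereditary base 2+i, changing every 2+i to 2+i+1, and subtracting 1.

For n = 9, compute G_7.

1162263921

G_0=9  [base 2] 2^(2 + 1) + 1  →[2↦3]→  3^(3 + 1) + 1 = 82  −1 ⇒ G_1=81
G_1=81  [base 3] 3^(3 + 1)  →[3↦4]→  4^(4 + 1) = 1024  −1 ⇒ G_2=1023
G_2=1023  [base 4] 3·4^4 + 3·4^3 + 3·4^2 + 3·4 + 3  →[4↦5]→  3·5^5 + 3·5^3 + 3·5^2 + 3·5 + 3 = 9843  −1 ⇒ G_3=9842
G_3=9842  [base 5] 3·5^5 + 3·5^3 + 3·5^2 + 3·5 + 2  →[5↦6]→  3·6^6 + 3·6^3 + 3·6^2 + 3·6 + 2 = 140744  −1 ⇒ G_4=140743
G_4=140743  [base 6] 3·6^6 + 3·6^3 + 3·6^2 + 3·6 + 1  →[6↦7]→  3·7^7 + 3·7^3 + 3·7^2 + 3·7 + 1 = 2471827  −1 ⇒ G_5=2471826
G_5=2471826  [base 7] 3·7^7 + 3·7^3 + 3·7^2 + 3·7  →[7↦8]→  3·8^8 + 3·8^3 + 3·8^2 + 3·8 = 50333400  −1 ⇒ G_6=50333399
G_6=50333399  [base 8] 3·8^8 + 3·8^3 + 3·8^2 + 2·8 + 7  →[8↦9]→  3·9^9 + 3·9^3 + 3·9^2 + 2·9 + 7 = 1162263922  −1 ⇒ G_7=1162263921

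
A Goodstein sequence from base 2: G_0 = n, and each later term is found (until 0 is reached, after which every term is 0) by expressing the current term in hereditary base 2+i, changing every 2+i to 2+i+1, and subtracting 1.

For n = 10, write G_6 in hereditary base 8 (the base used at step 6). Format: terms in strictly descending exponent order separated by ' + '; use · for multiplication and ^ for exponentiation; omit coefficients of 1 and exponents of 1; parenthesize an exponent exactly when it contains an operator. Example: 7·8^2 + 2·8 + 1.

G_0=10  [base 2] 2^(2 + 1) + 2  →[2↦3]→  3^(3 + 1) + 3 = 84  −1 ⇒ G_1=83
G_1=83  [base 3] 3^(3 + 1) + 2  →[3↦4]→  4^(4 + 1) + 2 = 1026  −1 ⇒ G_2=1025
G_2=1025  [base 4] 4^(4 + 1) + 1  →[4↦5]→  5^(5 + 1) + 1 = 15626  −1 ⇒ G_3=15625
G_3=15625  [base 5] 5^(5 + 1)  →[5↦6]→  6^(6 + 1) = 279936  −1 ⇒ G_4=279935
G_4=279935  [base 6] 5·6^6 + 5·6^5 + 5·6^4 + 5·6^3 + 5·6^2 + 5·6 + 5  →[6↦7]→  5·7^7 + 5·7^5 + 5·7^4 + 5·7^3 + 5·7^2 + 5·7 + 5 = 4215755  −1 ⇒ G_5=4215754
G_5=4215754  [base 7] 5·7^7 + 5·7^5 + 5·7^4 + 5·7^3 + 5·7^2 + 5·7 + 4  →[7↦8]→  5·8^8 + 5·8^5 + 5·8^4 + 5·8^3 + 5·8^2 + 5·8 + 4 = 84073324  −1 ⇒ G_6=84073323

5·8^8 + 5·8^5 + 5·8^4 + 5·8^3 + 5·8^2 + 5·8 + 3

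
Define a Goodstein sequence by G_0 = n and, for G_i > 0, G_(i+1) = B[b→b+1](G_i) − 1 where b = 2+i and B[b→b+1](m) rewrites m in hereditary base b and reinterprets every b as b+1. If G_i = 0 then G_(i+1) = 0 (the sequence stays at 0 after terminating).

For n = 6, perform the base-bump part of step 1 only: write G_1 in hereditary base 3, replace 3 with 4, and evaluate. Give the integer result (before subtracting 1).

step 0: 6 = 2^2 + 2; sub 3 for 2: 3^3 + 3; = 30; G_1 = 30−1 = 29
step 1: 29 = 3^3 + 2; sub 4 for 3: 4^4 + 2; = 258; G_2 = 258−1 = 257

258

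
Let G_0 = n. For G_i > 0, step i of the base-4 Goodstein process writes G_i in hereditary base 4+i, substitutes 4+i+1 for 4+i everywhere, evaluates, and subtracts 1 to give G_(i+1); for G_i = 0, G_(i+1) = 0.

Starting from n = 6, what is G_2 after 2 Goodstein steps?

i=0: 6 = 4 + 2 (b=4); 4→5: 5 + 2 = 7; 7−1 = 6
i=1: 6 = 5 + 1 (b=5); 5→6: 6 + 1 = 7; 7−1 = 6
i=2: 6 = 6 (b=6); 6→7: 7 = 7; 7−1 = 6

6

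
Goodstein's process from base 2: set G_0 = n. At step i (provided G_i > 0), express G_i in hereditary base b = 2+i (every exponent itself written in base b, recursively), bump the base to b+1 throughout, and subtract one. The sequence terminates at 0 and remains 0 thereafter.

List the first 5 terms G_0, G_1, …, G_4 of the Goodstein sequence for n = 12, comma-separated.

G_0 = 12. HB_2(12) = 2^(2 + 1) + 2^2. Bump = 108. G_1 = 107.
G_1 = 107. HB_3(107) = 3^(3 + 1) + 2·3^2 + 2·3 + 2. Bump = 1066. G_2 = 1065.
G_2 = 1065. HB_4(1065) = 4^(4 + 1) + 2·4^2 + 2·4 + 1. Bump = 15686. G_3 = 15685.
G_3 = 15685. HB_5(15685) = 5^(5 + 1) + 2·5^2 + 2·5. Bump = 280020. G_4 = 280019.

12, 107, 1065, 15685, 280019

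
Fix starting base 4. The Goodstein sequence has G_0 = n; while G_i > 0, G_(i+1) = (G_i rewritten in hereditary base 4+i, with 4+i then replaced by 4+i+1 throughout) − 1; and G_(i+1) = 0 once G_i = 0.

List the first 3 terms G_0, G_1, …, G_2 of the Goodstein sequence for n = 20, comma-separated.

step 0: 20 = 4^2 + 4; sub 5 for 4: 5^2 + 5; = 30; G_1 = 30−1 = 29
step 1: 29 = 5^2 + 4; sub 6 for 5: 6^2 + 4; = 40; G_2 = 40−1 = 39

20, 29, 39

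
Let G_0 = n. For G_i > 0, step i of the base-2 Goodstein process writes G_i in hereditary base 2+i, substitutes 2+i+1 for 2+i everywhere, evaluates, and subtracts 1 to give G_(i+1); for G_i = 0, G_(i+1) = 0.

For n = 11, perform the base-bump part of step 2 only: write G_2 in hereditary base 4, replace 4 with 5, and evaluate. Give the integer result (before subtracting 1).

15628

G_0=11  [base 2] 2^(2 + 1) + 2 + 1  →[2↦3]→  3^(3 + 1) + 3 + 1 = 85  −1 ⇒ G_1=84
G_1=84  [base 3] 3^(3 + 1) + 3  →[3↦4]→  4^(4 + 1) + 4 = 1028  −1 ⇒ G_2=1027
G_2=1027  [base 4] 4^(4 + 1) + 3  →[4↦5]→  5^(5 + 1) + 3 = 15628  −1 ⇒ G_3=15627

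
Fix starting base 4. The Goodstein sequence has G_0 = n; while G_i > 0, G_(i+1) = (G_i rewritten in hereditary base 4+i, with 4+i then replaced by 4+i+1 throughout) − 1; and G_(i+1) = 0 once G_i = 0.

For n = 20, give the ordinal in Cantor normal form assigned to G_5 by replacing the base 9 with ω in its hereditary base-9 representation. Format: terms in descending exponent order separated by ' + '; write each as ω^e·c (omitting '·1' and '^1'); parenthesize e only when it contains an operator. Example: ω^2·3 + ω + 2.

ω^2

base 4: 20 = 4^2 + 4; at 5: 5^2 + 5 = 30; next = 29
base 5: 29 = 5^2 + 4; at 6: 6^2 + 4 = 40; next = 39
base 6: 39 = 6^2 + 3; at 7: 7^2 + 3 = 52; next = 51
base 7: 51 = 7^2 + 2; at 8: 8^2 + 2 = 66; next = 65
base 8: 65 = 8^2 + 1; at 9: 9^2 + 1 = 82; next = 81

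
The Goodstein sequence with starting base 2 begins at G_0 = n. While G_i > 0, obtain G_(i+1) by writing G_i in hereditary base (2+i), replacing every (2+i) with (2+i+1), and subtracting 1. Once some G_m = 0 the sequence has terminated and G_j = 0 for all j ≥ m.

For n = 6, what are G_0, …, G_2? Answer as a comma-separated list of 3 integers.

6, 29, 257

6 —HB2→ 2^2 + 2 —bump→ 3^3 + 3 = 30 —(−1)→ 29
29 —HB3→ 3^3 + 2 —bump→ 4^4 + 2 = 258 —(−1)→ 257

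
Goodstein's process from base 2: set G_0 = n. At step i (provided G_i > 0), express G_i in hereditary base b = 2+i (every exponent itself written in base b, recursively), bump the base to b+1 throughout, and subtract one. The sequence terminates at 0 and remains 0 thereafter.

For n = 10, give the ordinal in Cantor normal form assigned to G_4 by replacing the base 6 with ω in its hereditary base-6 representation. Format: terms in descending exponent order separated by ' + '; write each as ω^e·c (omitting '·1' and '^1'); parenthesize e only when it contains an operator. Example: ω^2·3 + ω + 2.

ω^ω·5 + ω^5·5 + ω^4·5 + ω^3·5 + ω^2·5 + ω·5 + 5

G_0=10  [base 2] 2^(2 + 1) + 2  →[2↦3]→  3^(3 + 1) + 3 = 84  −1 ⇒ G_1=83
G_1=83  [base 3] 3^(3 + 1) + 2  →[3↦4]→  4^(4 + 1) + 2 = 1026  −1 ⇒ G_2=1025
G_2=1025  [base 4] 4^(4 + 1) + 1  →[4↦5]→  5^(5 + 1) + 1 = 15626  −1 ⇒ G_3=15625
G_3=15625  [base 5] 5^(5 + 1)  →[5↦6]→  6^(6 + 1) = 279936  −1 ⇒ G_4=279935
G_4=279935  [base 6] 5·6^6 + 5·6^5 + 5·6^4 + 5·6^3 + 5·6^2 + 5·6 + 5  →[6↦7]→  5·7^7 + 5·7^5 + 5·7^4 + 5·7^3 + 5·7^2 + 5·7 + 5 = 4215755  −1 ⇒ G_5=4215754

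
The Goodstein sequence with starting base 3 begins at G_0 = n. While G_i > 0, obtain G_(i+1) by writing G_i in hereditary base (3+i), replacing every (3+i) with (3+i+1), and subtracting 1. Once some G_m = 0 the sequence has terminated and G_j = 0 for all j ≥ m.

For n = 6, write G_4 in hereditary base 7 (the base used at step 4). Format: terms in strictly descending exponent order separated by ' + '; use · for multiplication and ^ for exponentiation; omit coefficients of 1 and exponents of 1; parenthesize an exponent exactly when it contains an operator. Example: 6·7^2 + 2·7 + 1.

7

(0) 6|_3 = 2·3 ↦ 2·4|_4 = 8 ⇒ 7
(1) 7|_4 = 4 + 3 ↦ 5 + 3|_5 = 8 ⇒ 7
(2) 7|_5 = 5 + 2 ↦ 6 + 2|_6 = 8 ⇒ 7
(3) 7|_6 = 6 + 1 ↦ 7 + 1|_7 = 8 ⇒ 7
(4) 7|_7 = 7 ↦ 8|_8 = 8 ⇒ 7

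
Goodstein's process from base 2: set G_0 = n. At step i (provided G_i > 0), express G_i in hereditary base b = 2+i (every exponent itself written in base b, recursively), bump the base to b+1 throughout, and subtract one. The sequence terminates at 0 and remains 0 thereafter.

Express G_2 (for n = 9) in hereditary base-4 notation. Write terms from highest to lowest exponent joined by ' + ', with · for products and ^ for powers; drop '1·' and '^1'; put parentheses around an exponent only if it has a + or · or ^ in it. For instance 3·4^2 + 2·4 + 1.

3·4^4 + 3·4^3 + 3·4^2 + 3·4 + 3

G_0 = 9. HB_2(9) = 2^(2 + 1) + 1. Bump = 82. G_1 = 81.
G_1 = 81. HB_3(81) = 3^(3 + 1). Bump = 1024. G_2 = 1023.
G_2 = 1023. HB_4(1023) = 3·4^4 + 3·4^3 + 3·4^2 + 3·4 + 3. Bump = 9843. G_3 = 9842.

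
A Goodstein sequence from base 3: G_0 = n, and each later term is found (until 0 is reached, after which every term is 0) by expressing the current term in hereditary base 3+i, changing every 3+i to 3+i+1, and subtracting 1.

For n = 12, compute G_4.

G_0=12  [base 3] 3^2 + 3  →[3↦4]→  4^2 + 4 = 20  −1 ⇒ G_1=19
G_1=19  [base 4] 4^2 + 3  →[4↦5]→  5^2 + 3 = 28  −1 ⇒ G_2=27
G_2=27  [base 5] 5^2 + 2  →[5↦6]→  6^2 + 2 = 38  −1 ⇒ G_3=37
G_3=37  [base 6] 6^2 + 1  →[6↦7]→  7^2 + 1 = 50  −1 ⇒ G_4=49
G_4=49  [base 7] 7^2  →[7↦8]→  8^2 = 64  −1 ⇒ G_5=63

49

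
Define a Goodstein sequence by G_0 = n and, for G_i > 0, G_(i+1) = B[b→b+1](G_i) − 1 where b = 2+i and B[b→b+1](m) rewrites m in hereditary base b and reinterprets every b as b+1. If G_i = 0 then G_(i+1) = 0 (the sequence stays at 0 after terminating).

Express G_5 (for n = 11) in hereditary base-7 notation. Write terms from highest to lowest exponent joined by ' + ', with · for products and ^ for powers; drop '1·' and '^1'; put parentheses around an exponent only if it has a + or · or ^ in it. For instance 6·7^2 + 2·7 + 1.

7^(7 + 1)

G_0=11  [base 2] 2^(2 + 1) + 2 + 1  →[2↦3]→  3^(3 + 1) + 3 + 1 = 85  −1 ⇒ G_1=84
G_1=84  [base 3] 3^(3 + 1) + 3  →[3↦4]→  4^(4 + 1) + 4 = 1028  −1 ⇒ G_2=1027
G_2=1027  [base 4] 4^(4 + 1) + 3  →[4↦5]→  5^(5 + 1) + 3 = 15628  −1 ⇒ G_3=15627
G_3=15627  [base 5] 5^(5 + 1) + 2  →[5↦6]→  6^(6 + 1) + 2 = 279938  −1 ⇒ G_4=279937
G_4=279937  [base 6] 6^(6 + 1) + 1  →[6↦7]→  7^(7 + 1) + 1 = 5764802  −1 ⇒ G_5=5764801
G_5=5764801  [base 7] 7^(7 + 1)  →[7↦8]→  8^(8 + 1) = 134217728  −1 ⇒ G_6=134217727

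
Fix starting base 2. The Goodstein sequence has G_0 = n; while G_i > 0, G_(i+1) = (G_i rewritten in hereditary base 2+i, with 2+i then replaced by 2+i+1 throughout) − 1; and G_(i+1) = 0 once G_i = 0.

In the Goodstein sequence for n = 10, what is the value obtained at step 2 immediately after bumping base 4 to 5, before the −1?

[0] 10 ≡ 2^(2 + 1) + 2 (base 2). Lift 3: 84. −1: 83.
[1] 83 ≡ 3^(3 + 1) + 2 (base 3). Lift 4: 1026. −1: 1025.

15626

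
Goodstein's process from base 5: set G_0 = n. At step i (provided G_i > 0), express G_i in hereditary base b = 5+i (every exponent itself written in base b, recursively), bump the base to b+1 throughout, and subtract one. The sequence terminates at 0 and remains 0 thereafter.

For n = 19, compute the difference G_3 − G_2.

G_0=19  [base 5] 3·5 + 4  →[5↦6]→  3·6 + 4 = 22  −1 ⇒ G_1=21
G_1=21  [base 6] 3·6 + 3  →[6↦7]→  3·7 + 3 = 24  −1 ⇒ G_2=23
G_2=23  [base 7] 3·7 + 2  →[7↦8]→  3·8 + 2 = 26  −1 ⇒ G_3=25

2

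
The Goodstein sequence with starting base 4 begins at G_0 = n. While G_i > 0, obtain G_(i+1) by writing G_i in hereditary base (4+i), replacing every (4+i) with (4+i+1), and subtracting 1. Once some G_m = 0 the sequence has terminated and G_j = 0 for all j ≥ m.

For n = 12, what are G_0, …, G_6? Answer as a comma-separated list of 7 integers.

12, 14, 15, 16, 17, 18, 19

i=0: 12 = 3·4 (b=4); 4→5: 3·5 = 15; 15−1 = 14
i=1: 14 = 2·5 + 4 (b=5); 5→6: 2·6 + 4 = 16; 16−1 = 15
i=2: 15 = 2·6 + 3 (b=6); 6→7: 2·7 + 3 = 17; 17−1 = 16
i=3: 16 = 2·7 + 2 (b=7); 7→8: 2·8 + 2 = 18; 18−1 = 17
i=4: 17 = 2·8 + 1 (b=8); 8→9: 2·9 + 1 = 19; 19−1 = 18
i=5: 18 = 2·9 (b=9); 9→10: 2·10 = 20; 20−1 = 19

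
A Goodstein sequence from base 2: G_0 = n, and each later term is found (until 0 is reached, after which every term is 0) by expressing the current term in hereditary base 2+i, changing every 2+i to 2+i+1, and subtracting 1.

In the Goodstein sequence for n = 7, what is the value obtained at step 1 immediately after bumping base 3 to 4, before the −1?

G_0 = 7. HB_2(7) = 2^2 + 2 + 1. Bump = 31. G_1 = 30.
G_1 = 30. HB_3(30) = 3^3 + 3. Bump = 260. G_2 = 259.

260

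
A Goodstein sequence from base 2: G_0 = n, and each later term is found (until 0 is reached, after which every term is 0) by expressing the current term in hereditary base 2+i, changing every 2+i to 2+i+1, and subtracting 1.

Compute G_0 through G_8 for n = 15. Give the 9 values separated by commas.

15, 111, 1283, 18752, 326593, 6588344, 150994943, 3524450280, 100077777775

step 0: 15 = 2^(2 + 1) + 2^2 + 2 + 1; sub 3 for 2: 3^(3 + 1) + 3^3 + 3 + 1; = 112; G_1 = 112−1 = 111
step 1: 111 = 3^(3 + 1) + 3^3 + 3; sub 4 for 3: 4^(4 + 1) + 4^4 + 4; = 1284; G_2 = 1284−1 = 1283
step 2: 1283 = 4^(4 + 1) + 4^4 + 3; sub 5 for 4: 5^(5 + 1) + 5^5 + 3; = 18753; G_3 = 18753−1 = 18752
step 3: 18752 = 5^(5 + 1) + 5^5 + 2; sub 6 for 5: 6^(6 + 1) + 6^6 + 2; = 326594; G_4 = 326594−1 = 326593
step 4: 326593 = 6^(6 + 1) + 6^6 + 1; sub 7 for 6: 7^(7 + 1) + 7^7 + 1; = 6588345; G_5 = 6588345−1 = 6588344
step 5: 6588344 = 7^(7 + 1) + 7^7; sub 8 for 7: 8^(8 + 1) + 8^8; = 150994944; G_6 = 150994944−1 = 150994943
step 6: 150994943 = 8^(8 + 1) + 7·8^7 + 7·8^6 + 7·8^5 + 7·8^4 + 7·8^3 + 7·8^2 + 7·8 + 7; sub 9 for 8: 9^(9 + 1) + 7·9^7 + 7·9^6 + 7·9^5 + 7·9^4 + 7·9^3 + 7·9^2 + 7·9 + 7; = 3524450281; G_7 = 3524450281−1 = 3524450280
step 7: 3524450280 = 9^(9 + 1) + 7·9^7 + 7·9^6 + 7·9^5 + 7·9^4 + 7·9^3 + 7·9^2 + 7·9 + 6; sub 10 for 9: 10^(10 + 1) + 7·10^7 + 7·10^6 + 7·10^5 + 7·10^4 + 7·10^3 + 7·10^2 + 7·10 + 6; = 100077777776; G_8 = 100077777776−1 = 100077777775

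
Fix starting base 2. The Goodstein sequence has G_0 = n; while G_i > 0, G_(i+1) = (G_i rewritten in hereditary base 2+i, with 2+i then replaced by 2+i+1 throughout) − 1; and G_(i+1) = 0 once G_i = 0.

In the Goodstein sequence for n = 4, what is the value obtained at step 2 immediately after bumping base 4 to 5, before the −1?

step 0: 4 = 2^2; sub 3 for 2: 3^3; = 27; G_1 = 27−1 = 26
step 1: 26 = 2·3^2 + 2·3 + 2; sub 4 for 3: 2·4^2 + 2·4 + 2; = 42; G_2 = 42−1 = 41
step 2: 41 = 2·4^2 + 2·4 + 1; sub 5 for 4: 2·5^2 + 2·5 + 1; = 61; G_3 = 61−1 = 60

61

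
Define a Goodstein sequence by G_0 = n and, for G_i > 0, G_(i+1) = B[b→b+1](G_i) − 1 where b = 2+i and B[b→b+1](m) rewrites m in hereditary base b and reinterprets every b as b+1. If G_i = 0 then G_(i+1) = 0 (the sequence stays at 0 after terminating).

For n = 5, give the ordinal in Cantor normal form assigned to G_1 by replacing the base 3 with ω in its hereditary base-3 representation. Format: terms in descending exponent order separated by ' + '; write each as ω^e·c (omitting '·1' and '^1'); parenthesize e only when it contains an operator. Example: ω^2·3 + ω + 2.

ω^ω

base 2: 5 = 2^2 + 1; at 3: 3^3 + 1 = 28; next = 27
base 3: 27 = 3^3; at 4: 4^4 = 256; next = 255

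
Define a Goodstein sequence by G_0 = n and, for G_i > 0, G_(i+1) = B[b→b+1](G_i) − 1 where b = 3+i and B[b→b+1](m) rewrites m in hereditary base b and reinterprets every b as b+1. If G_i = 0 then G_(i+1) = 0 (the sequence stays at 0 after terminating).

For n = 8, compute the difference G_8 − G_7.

[0] 8 ≡ 2·3 + 2 (base 3). Lift 4: 10. −1: 9.
[1] 9 ≡ 2·4 + 1 (base 4). Lift 5: 11. −1: 10.
[2] 10 ≡ 2·5 (base 5). Lift 6: 12. −1: 11.
[3] 11 ≡ 6 + 5 (base 6). Lift 7: 12. −1: 11.
[4] 11 ≡ 7 + 4 (base 7). Lift 8: 12. −1: 11.
[5] 11 ≡ 8 + 3 (base 8). Lift 9: 12. −1: 11.
[6] 11 ≡ 9 + 2 (base 9). Lift 10: 12. −1: 11.
[7] 11 ≡ 10 + 1 (base 10). Lift 11: 12. −1: 11.

0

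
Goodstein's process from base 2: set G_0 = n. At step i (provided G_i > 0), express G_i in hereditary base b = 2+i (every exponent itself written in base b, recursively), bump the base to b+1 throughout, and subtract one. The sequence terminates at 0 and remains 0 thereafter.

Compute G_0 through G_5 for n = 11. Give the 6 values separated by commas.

11, 84, 1027, 15627, 279937, 5764801

base 2: 11 = 2^(2 + 1) + 2 + 1; at 3: 3^(3 + 1) + 3 + 1 = 85; next = 84
base 3: 84 = 3^(3 + 1) + 3; at 4: 4^(4 + 1) + 4 = 1028; next = 1027
base 4: 1027 = 4^(4 + 1) + 3; at 5: 5^(5 + 1) + 3 = 15628; next = 15627
base 5: 15627 = 5^(5 + 1) + 2; at 6: 6^(6 + 1) + 2 = 279938; next = 279937
base 6: 279937 = 6^(6 + 1) + 1; at 7: 7^(7 + 1) + 1 = 5764802; next = 5764801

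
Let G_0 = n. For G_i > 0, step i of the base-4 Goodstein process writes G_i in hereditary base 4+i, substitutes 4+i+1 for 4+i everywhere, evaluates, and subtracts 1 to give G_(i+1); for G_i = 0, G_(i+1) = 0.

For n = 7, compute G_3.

7

base 4: 7 = 4 + 3; at 5: 5 + 3 = 8; next = 7
base 5: 7 = 5 + 2; at 6: 6 + 2 = 8; next = 7
base 6: 7 = 6 + 1; at 7: 7 + 1 = 8; next = 7
base 7: 7 = 7; at 8: 8 = 8; next = 7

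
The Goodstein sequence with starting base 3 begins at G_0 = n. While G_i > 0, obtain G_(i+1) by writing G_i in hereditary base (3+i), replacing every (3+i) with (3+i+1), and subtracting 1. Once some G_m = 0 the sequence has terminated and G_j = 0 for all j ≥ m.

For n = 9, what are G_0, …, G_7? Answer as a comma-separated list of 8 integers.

[0] 9 ≡ 3^2 (base 3). Lift 4: 16. −1: 15.
[1] 15 ≡ 3·4 + 3 (base 4). Lift 5: 18. −1: 17.
[2] 17 ≡ 3·5 + 2 (base 5). Lift 6: 20. −1: 19.
[3] 19 ≡ 3·6 + 1 (base 6). Lift 7: 22. −1: 21.
[4] 21 ≡ 3·7 (base 7). Lift 8: 24. −1: 23.
[5] 23 ≡ 2·8 + 7 (base 8). Lift 9: 25. −1: 24.
[6] 24 ≡ 2·9 + 6 (base 9). Lift 10: 26. −1: 25.

9, 15, 17, 19, 21, 23, 24, 25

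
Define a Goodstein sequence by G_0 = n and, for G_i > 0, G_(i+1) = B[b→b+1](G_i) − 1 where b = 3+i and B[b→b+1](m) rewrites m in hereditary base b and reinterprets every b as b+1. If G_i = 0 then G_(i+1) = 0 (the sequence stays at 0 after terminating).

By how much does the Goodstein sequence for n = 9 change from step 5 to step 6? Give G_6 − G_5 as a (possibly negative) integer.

(0) 9|_3 = 3^2 ↦ 4^2|_4 = 16 ⇒ 15
(1) 15|_4 = 3·4 + 3 ↦ 3·5 + 3|_5 = 18 ⇒ 17
(2) 17|_5 = 3·5 + 2 ↦ 3·6 + 2|_6 = 20 ⇒ 19
(3) 19|_6 = 3·6 + 1 ↦ 3·7 + 1|_7 = 22 ⇒ 21
(4) 21|_7 = 3·7 ↦ 3·8|_8 = 24 ⇒ 23
(5) 23|_8 = 2·8 + 7 ↦ 2·9 + 7|_9 = 25 ⇒ 24

1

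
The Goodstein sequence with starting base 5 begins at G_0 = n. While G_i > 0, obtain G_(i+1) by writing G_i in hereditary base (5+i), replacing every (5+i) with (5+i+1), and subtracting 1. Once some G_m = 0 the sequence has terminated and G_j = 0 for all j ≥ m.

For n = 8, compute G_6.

6

G_0=8  [base 5] 5 + 3  →[5↦6]→  6 + 3 = 9  −1 ⇒ G_1=8
G_1=8  [base 6] 6 + 2  →[6↦7]→  7 + 2 = 9  −1 ⇒ G_2=8
G_2=8  [base 7] 7 + 1  →[7↦8]→  8 + 1 = 9  −1 ⇒ G_3=8
G_3=8  [base 8] 8  →[8↦9]→  9 = 9  −1 ⇒ G_4=8
G_4=8  [base 9] 8  →[9↦10]→  8 = 8  −1 ⇒ G_5=7
G_5=7  [base 10] 7  →[10↦11]→  7 = 7  −1 ⇒ G_6=6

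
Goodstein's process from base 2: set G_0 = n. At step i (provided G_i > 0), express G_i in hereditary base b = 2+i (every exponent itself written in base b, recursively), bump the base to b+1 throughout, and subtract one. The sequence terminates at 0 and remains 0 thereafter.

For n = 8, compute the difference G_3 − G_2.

G_0 = 8. HB_2(8) = 2^(2 + 1). Bump = 81. G_1 = 80.
G_1 = 80. HB_3(80) = 2·3^3 + 2·3^2 + 2·3 + 2. Bump = 554. G_2 = 553.
G_2 = 553. HB_4(553) = 2·4^4 + 2·4^2 + 2·4 + 1. Bump = 6311. G_3 = 6310.

5757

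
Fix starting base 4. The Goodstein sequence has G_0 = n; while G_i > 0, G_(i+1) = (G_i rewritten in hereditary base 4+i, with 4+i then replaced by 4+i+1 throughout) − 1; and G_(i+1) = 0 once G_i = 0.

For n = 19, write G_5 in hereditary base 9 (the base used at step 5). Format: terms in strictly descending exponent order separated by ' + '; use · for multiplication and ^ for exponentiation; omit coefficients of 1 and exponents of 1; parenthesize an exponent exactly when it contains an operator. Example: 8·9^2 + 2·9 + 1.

7·9 + 6

i=0: 19 = 4^2 + 3 (b=4); 4→5: 5^2 + 3 = 28; 28−1 = 27
i=1: 27 = 5^2 + 2 (b=5); 5→6: 6^2 + 2 = 38; 38−1 = 37
i=2: 37 = 6^2 + 1 (b=6); 6→7: 7^2 + 1 = 50; 50−1 = 49
i=3: 49 = 7^2 (b=7); 7→8: 8^2 = 64; 64−1 = 63
i=4: 63 = 7·8 + 7 (b=8); 8→9: 7·9 + 7 = 70; 70−1 = 69
i=5: 69 = 7·9 + 6 (b=9); 9→10: 7·10 + 6 = 76; 76−1 = 75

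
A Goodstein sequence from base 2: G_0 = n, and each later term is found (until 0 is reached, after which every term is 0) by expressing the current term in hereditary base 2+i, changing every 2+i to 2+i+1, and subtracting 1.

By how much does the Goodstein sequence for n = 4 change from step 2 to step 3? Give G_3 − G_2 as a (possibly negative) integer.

[0] 4 ≡ 2^2 (base 2). Lift 3: 27. −1: 26.
[1] 26 ≡ 2·3^2 + 2·3 + 2 (base 3). Lift 4: 42. −1: 41.
[2] 41 ≡ 2·4^2 + 2·4 + 1 (base 4). Lift 5: 61. −1: 60.

19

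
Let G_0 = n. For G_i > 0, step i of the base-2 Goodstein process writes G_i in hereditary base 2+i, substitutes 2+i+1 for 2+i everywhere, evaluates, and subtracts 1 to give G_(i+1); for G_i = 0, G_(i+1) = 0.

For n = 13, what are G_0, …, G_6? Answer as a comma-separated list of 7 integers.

i=0: 13 = 2^(2 + 1) + 2^2 + 1 (b=2); 2→3: 3^(3 + 1) + 3^3 + 1 = 109; 109−1 = 108
i=1: 108 = 3^(3 + 1) + 3^3 (b=3); 3→4: 4^(4 + 1) + 4^4 = 1280; 1280−1 = 1279
i=2: 1279 = 4^(4 + 1) + 3·4^3 + 3·4^2 + 3·4 + 3 (b=4); 4→5: 5^(5 + 1) + 3·5^3 + 3·5^2 + 3·5 + 3 = 16093; 16093−1 = 16092
i=3: 16092 = 5^(5 + 1) + 3·5^3 + 3·5^2 + 3·5 + 2 (b=5); 5→6: 6^(6 + 1) + 3·6^3 + 3·6^2 + 3·6 + 2 = 280712; 280712−1 = 280711
i=4: 280711 = 6^(6 + 1) + 3·6^3 + 3·6^2 + 3·6 + 1 (b=6); 6→7: 7^(7 + 1) + 3·7^3 + 3·7^2 + 3·7 + 1 = 5765999; 5765999−1 = 5765998
i=5: 5765998 = 7^(7 + 1) + 3·7^3 + 3·7^2 + 3·7 (b=7); 7→8: 8^(8 + 1) + 3·8^3 + 3·8^2 + 3·8 = 134219480; 134219480−1 = 134219479

13, 108, 1279, 16092, 280711, 5765998, 134219479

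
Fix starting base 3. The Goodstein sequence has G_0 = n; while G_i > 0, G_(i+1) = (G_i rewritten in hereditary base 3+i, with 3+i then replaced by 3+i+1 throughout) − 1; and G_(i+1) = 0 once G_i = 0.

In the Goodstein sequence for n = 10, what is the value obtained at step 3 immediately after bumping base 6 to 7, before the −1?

31

[0] 10 ≡ 3^2 + 1 (base 3). Lift 4: 17. −1: 16.
[1] 16 ≡ 4^2 (base 4). Lift 5: 25. −1: 24.
[2] 24 ≡ 4·5 + 4 (base 5). Lift 6: 28. −1: 27.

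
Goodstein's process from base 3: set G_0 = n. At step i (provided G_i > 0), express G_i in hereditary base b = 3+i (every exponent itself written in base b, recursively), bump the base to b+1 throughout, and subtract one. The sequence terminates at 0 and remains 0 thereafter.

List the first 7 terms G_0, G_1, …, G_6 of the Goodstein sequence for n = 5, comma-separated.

base 3: 5 = 3 + 2; at 4: 4 + 2 = 6; next = 5
base 4: 5 = 4 + 1; at 5: 5 + 1 = 6; next = 5
base 5: 5 = 5; at 6: 6 = 6; next = 5
base 6: 5 = 5; at 7: 5 = 5; next = 4
base 7: 4 = 4; at 8: 4 = 4; next = 3
base 8: 3 = 3; at 9: 3 = 3; next = 2

5, 5, 5, 5, 4, 3, 2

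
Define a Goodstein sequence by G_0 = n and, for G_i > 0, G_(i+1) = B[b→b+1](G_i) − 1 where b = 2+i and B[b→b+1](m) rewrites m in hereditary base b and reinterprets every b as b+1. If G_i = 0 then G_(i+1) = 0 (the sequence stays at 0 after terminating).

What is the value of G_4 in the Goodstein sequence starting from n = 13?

280711

i=0: 13 = 2^(2 + 1) + 2^2 + 1 (b=2); 2→3: 3^(3 + 1) + 3^3 + 1 = 109; 109−1 = 108
i=1: 108 = 3^(3 + 1) + 3^3 (b=3); 3→4: 4^(4 + 1) + 4^4 = 1280; 1280−1 = 1279
i=2: 1279 = 4^(4 + 1) + 3·4^3 + 3·4^2 + 3·4 + 3 (b=4); 4→5: 5^(5 + 1) + 3·5^3 + 3·5^2 + 3·5 + 3 = 16093; 16093−1 = 16092
i=3: 16092 = 5^(5 + 1) + 3·5^3 + 3·5^2 + 3·5 + 2 (b=5); 5→6: 6^(6 + 1) + 3·6^3 + 3·6^2 + 3·6 + 2 = 280712; 280712−1 = 280711
i=4: 280711 = 6^(6 + 1) + 3·6^3 + 3·6^2 + 3·6 + 1 (b=6); 6→7: 7^(7 + 1) + 3·7^3 + 3·7^2 + 3·7 + 1 = 5765999; 5765999−1 = 5765998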